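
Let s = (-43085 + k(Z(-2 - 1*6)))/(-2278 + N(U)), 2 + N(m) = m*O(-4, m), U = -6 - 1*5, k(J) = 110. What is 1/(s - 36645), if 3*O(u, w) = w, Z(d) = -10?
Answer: -6719/246088830 ≈ -2.7303e-5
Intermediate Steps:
O(u, w) = w/3
U = -11 (U = -6 - 5 = -11)
N(m) = -2 + m**2/3 (N(m) = -2 + m*(m/3) = -2 + m**2/3)
s = 128925/6719 (s = (-43085 + 110)/(-2278 + (-2 + (1/3)*(-11)**2)) = -42975/(-2278 + (-2 + (1/3)*121)) = -42975/(-2278 + (-2 + 121/3)) = -42975/(-2278 + 115/3) = -42975/(-6719/3) = -42975*(-3/6719) = 128925/6719 ≈ 19.188)
1/(s - 36645) = 1/(128925/6719 - 36645) = 1/(-246088830/6719) = -6719/246088830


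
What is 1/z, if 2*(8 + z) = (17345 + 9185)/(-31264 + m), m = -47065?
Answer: -78329/639897 ≈ -0.12241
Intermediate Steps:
z = -639897/78329 (z = -8 + ((17345 + 9185)/(-31264 - 47065))/2 = -8 + (26530/(-78329))/2 = -8 + (26530*(-1/78329))/2 = -8 + (½)*(-26530/78329) = -8 - 13265/78329 = -639897/78329 ≈ -8.1693)
1/z = 1/(-639897/78329) = -78329/639897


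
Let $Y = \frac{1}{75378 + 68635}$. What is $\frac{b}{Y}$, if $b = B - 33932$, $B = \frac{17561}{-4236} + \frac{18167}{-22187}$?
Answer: $- \frac{459334669331320459}{93984132} \approx -4.8874 \cdot 10^{9}$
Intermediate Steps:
$B = - \frac{466581319}{93984132}$ ($B = 17561 \left(- \frac{1}{4236}\right) + 18167 \left(- \frac{1}{22187}\right) = - \frac{17561}{4236} - \frac{18167}{22187} = - \frac{466581319}{93984132} \approx -4.9645$)
$b = - \frac{3189536148343}{93984132}$ ($b = - \frac{466581319}{93984132} - 33932 = - \frac{3189536148343}{93984132} \approx -33937.0$)
$Y = \frac{1}{144013} \approx 6.9438 \cdot 10^{-6}$
$\frac{b}{Y} = - \frac{3189536148343 \frac{1}{\frac{1}{144013}}}{93984132} = \left(- \frac{3189536148343}{93984132}\right) 144013 = - \frac{459334669331320459}{93984132}$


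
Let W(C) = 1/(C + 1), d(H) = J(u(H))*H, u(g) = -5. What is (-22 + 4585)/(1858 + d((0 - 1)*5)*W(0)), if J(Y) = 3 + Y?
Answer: 4563/1868 ≈ 2.4427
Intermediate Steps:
d(H) = -2*H (d(H) = (3 - 5)*H = -2*H)
W(C) = 1/(1 + C)
(-22 + 4585)/(1858 + d((0 - 1)*5)*W(0)) = (-22 + 4585)/(1858 + (-2*(0 - 1)*5)/(1 + 0)) = 4563/(1858 - (-2)*5/1) = 4563/(1858 - 2*(-5)*1) = 4563/(1858 + 10*1) = 4563/(1858 + 10) = 4563/1868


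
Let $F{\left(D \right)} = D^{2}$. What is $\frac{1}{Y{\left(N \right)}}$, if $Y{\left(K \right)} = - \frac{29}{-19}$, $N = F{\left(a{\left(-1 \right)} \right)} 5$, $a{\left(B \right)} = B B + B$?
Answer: $\frac{19}{29} \approx 0.65517$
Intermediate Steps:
$a{\left(B \right)} = B + B^{2}$ ($a{\left(B \right)} = B^{2} + B = B + B^{2}$)
$N = 0$ ($N = \left(- (1 - 1)\right)^{2} \cdot 5 = \left(\left(-1\right) 0\right)^{2} \cdot 5 = 0^{2} \cdot 5 = 0 \cdot 5 = 0$)
$Y{\left(K \right)} = \frac{29}{19}$ ($Y{\left(K \right)} = \left(-29\right) \left(- \frac{1}{19}\right) = \frac{29}{19}$)
$\frac{1}{Y{\left(N \right)}} = \frac{1}{\frac{29}{19}} = \frac{19}{29}$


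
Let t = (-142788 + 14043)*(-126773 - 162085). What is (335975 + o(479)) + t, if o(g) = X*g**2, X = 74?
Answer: 37206337819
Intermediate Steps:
o(g) = 74*g**2
t = 37189023210 (t = -128745*(-288858) = 37189023210)
(335975 + o(479)) + t = (335975 + 74*479**2) + 37189023210 = (335975 + 74*229441) + 37189023210 = (335975 + 16978634) + 37189023210 = 17314609 + 37189023210 = 37206337819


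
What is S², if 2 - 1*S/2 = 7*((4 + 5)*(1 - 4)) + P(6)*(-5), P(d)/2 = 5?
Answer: 232324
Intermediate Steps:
P(d) = 10 (P(d) = 2*5 = 10)
S = 482 (S = 4 - 2*(7*((4 + 5)*(1 - 4)) + 10*(-5)) = 4 - 2*(7*(9*(-3)) - 50) = 4 - 2*(7*(-27) - 50) = 4 - 2*(-189 - 50) = 4 - 2*(-239) = 4 + 478 = 482)
S² = 482² = 232324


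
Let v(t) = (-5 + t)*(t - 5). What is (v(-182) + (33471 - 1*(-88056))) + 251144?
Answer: 407640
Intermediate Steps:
v(t) = (-5 + t)**2 (v(t) = (-5 + t)*(-5 + t) = (-5 + t)**2)
(v(-182) + (33471 - 1*(-88056))) + 251144 = ((-5 - 182)**2 + (33471 - 1*(-88056))) + 251144 = ((-187)**2 + (33471 + 88056)) + 251144 = (34969 + 121527) + 251144 = 156496 + 251144 = 407640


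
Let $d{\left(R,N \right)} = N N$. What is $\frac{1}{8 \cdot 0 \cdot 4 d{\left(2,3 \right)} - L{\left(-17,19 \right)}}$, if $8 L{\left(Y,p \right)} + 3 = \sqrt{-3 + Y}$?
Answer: $\frac{24}{29} + \frac{16 i \sqrt{5}}{29} \approx 0.82759 + 1.2337 i$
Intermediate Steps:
$d{\left(R,N \right)} = N^{2}$
$L{\left(Y,p \right)} = - \frac{3}{8} + \frac{\sqrt{-3 + Y}}{8}$
$\frac{1}{8 \cdot 0 \cdot 4 d{\left(2,3 \right)} - L{\left(-17,19 \right)}} = \frac{1}{8 \cdot 0 \cdot 4 \cdot 3^{2} - \left(- \frac{3}{8} + \frac{\sqrt{-3 - 17}}{8}\right)} = \frac{1}{8 \cdot 0 \cdot 9 - \left(- \frac{3}{8} + \frac{\sqrt{-20}}{8}\right)} = \frac{1}{0 \cdot 9 - \left(- \frac{3}{8} + \frac{2 i \sqrt{5}}{8}\right)} = \frac{1}{0 - \left(- \frac{3}{8} + \frac{i \sqrt{5}}{4}\right)} = \frac{1}{0 + \left(\frac{3}{8} - \frac{i \sqrt{5}}{4}\right)} = \frac{1}{\frac{3}{8} - \frac{i \sqrt{5}}{4}}$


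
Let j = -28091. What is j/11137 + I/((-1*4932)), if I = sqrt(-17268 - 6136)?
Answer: -4013/1591 - I*sqrt(5851)/2466 ≈ -2.5223 - 0.031019*I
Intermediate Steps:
I = 2*I*sqrt(5851) (I = sqrt(-23404) = 2*I*sqrt(5851) ≈ 152.98*I)
j/11137 + I/((-1*4932)) = -28091/11137 + (2*I*sqrt(5851))/((-1*4932)) = -28091*1/11137 + (2*I*sqrt(5851))/(-4932) = -4013/1591 + (2*I*sqrt(5851))*(-1/4932) = -4013/1591 - I*sqrt(5851)/2466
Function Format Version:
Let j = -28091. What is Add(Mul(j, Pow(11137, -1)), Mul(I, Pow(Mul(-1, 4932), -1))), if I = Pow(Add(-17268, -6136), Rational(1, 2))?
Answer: Add(Rational(-4013, 1591), Mul(Rational(-1, 2466), I, Pow(5851, Rational(1, 2)))) ≈ Add(-2.5223, Mul(-0.031019, I))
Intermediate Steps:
I = Mul(2, I, Pow(5851, Rational(1, 2))) (I = Pow(-23404, Rational(1, 2)) = Mul(2, I, Pow(5851, Rational(1, 2))) ≈ Mul(152.98, I))
Add(Mul(j, Pow(11137, -1)), Mul(I, Pow(Mul(-1, 4932), -1))) = Add(Mul(-28091, Pow(11137, -1)), Mul(Mul(2, I, Pow(5851, Rational(1, 2))), Pow(Mul(-1, 4932), -1))) = Add(Mul(-28091, Rational(1, 11137)), Mul(Mul(2, I, Pow(5851, Rational(1, 2))), Pow(-4932, -1))) = Add(Rational(-4013, 1591), Mul(Mul(2, I, Pow(5851, Rational(1, 2))), Rational(-1, 4932))) = Add(Rational(-4013, 1591), Mul(Rational(-1, 2466), I, Pow(5851, Rational(1, 2))))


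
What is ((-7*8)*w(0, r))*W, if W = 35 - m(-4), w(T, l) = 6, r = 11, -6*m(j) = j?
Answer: -11536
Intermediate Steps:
m(j) = -j/6
W = 103/3 (W = 35 - (-1)*(-4)/6 = 35 - 1*2/3 = 35 - 2/3 = 103/3 ≈ 34.333)
((-7*8)*w(0, r))*W = (-7*8*6)*(103/3) = -56*6*(103/3) = -336*103/3 = -11536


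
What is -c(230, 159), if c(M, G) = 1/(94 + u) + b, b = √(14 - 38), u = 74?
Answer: -1/168 - 2*I*√6 ≈ -0.0059524 - 4.899*I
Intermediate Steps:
b = 2*I*√6 (b = √(-24) = 2*I*√6 ≈ 4.899*I)
c(M, G) = 1/168 + 2*I*√6 (c(M, G) = 1/(94 + 74) + 2*I*√6 = 1/168 + 2*I*√6)
-c(230, 159) = -(1/168 + 2*I*√6) = -1/168 - 2*I*√6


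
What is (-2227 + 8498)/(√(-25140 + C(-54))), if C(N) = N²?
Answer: -6271*I*√1389/5556 ≈ -42.065*I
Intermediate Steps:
(-2227 + 8498)/(√(-25140 + C(-54))) = (-2227 + 8498)/(√(-25140 + (-54)²)) = 6271/(√(-25140 + 2916)) = 6271/(√(-22224)) = 6271/((4*I*√1389)) = 6271*(-I*√1389/5556) = -6271*I*√1389/5556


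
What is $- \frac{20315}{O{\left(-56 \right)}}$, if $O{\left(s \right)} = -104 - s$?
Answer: $\frac{20315}{48} \approx 423.23$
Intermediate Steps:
$- \frac{20315}{O{\left(-56 \right)}} = - \frac{20315}{-104 - -56} = - \frac{20315}{-104 + 56} = - \frac{20315}{-48} = \left(-20315\right) \left(- \frac{1}{48}\right) = \frac{20315}{48}$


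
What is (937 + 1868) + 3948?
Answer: 6753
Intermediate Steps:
(937 + 1868) + 3948 = 2805 + 3948 = 6753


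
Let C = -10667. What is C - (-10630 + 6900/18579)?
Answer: -231441/6193 ≈ -37.371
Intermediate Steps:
C - (-10630 + 6900/18579) = -10667 - (-10630 + 6900/18579) = -10667 - (-10630 + 6900*(1/18579)) = -10667 - (-10630 + 2300/6193) = -10667 - 1*(-65829290/6193) = -10667 + 65829290/6193 = -231441/6193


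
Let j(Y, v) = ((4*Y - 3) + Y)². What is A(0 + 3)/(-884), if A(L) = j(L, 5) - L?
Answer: -141/884 ≈ -0.15950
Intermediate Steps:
j(Y, v) = (-3 + 5*Y)² (j(Y, v) = ((-3 + 4*Y) + Y)² = (-3 + 5*Y)²)
A(L) = (-3 + 5*L)² - L
A(0 + 3)/(-884) = ((-3 + 5*(0 + 3))² - (0 + 3))/(-884) = ((-3 + 5*3)² - 1*3)*(-1/884) = ((-3 + 15)² - 3)*(-1/884) = (12² - 3)*(-1/884) = (144 - 3)*(-1/884) = 141*(-1/884) = -141/884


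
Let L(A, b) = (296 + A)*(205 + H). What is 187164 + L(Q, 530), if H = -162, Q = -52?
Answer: 197656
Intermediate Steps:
L(A, b) = 12728 + 43*A (L(A, b) = (296 + A)*(205 - 162) = (296 + A)*43 = 12728 + 43*A)
187164 + L(Q, 530) = 187164 + (12728 + 43*(-52)) = 187164 + (12728 - 2236) = 187164 + 10492 = 197656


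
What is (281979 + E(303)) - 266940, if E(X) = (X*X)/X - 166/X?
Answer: 4648460/303 ≈ 15341.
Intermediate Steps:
E(X) = X - 166/X (E(X) = X²/X - 166/X = X - 166/X)
(281979 + E(303)) - 266940 = (281979 + (303 - 166/303)) - 266940 = (281979 + 91643/303) - 266940 = 85531280/303 - 266940 = 4648460/303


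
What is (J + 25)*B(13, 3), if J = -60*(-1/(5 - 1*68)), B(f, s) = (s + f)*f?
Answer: 105040/21 ≈ 5001.9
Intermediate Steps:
B(f, s) = f*(f + s) (B(f, s) = (f + s)*f = f*(f + s))
J = -20/21 (J = -60*(-1/(5 - 68)) = -60/((-1*(-63))) = -60/63 = -60*1/63 = -20/21 ≈ -0.95238)
(J + 25)*B(13, 3) = (-20/21 + 25)*(13*(13 + 3)) = 505*(13*16)/21 = (505/21)*208 = 105040/21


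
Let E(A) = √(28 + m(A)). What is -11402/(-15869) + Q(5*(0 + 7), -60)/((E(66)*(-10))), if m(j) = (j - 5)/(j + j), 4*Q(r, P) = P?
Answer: 11402/15869 + 3*√429/221 ≈ 0.99967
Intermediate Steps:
Q(r, P) = P/4
m(j) = (-5 + j)/(2*j) (m(j) = (-5 + j)/((2*j)) = (-5 + j)*(1/(2*j)) = (-5 + j)/(2*j))
E(A) = √(28 + (-5 + A)/(2*A))
-11402/(-15869) + Q(5*(0 + 7), -60)/((E(66)*(-10))) = -11402/(-15869) + ((¼)*(-60))/(((√(114 - 10/66)/2)*(-10))) = -11402*(-1/15869) - 15*(-1/(5*√(114 - 10*1/66))) = 11402/15869 - 15*(-1/(5*√(114 - 5/33))) = 11402/15869 - 15*(-√429/1105) = 11402/15869 - (-3)*√429/221 = 11402/15869 + 3*√429/221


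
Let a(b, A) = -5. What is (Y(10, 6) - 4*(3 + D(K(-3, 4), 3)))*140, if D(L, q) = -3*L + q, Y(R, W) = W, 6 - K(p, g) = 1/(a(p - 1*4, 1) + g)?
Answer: 9240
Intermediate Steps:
K(p, g) = 6 - 1/(-5 + g)
D(L, q) = q - 3*L
(Y(10, 6) - 4*(3 + D(K(-3, 4), 3)))*140 = (6 - 4*(3 + (3 - 3*(-31 + 6*4)/(-5 + 4))))*140 = (6 - 4*(3 + (3 - 3*(-31 + 24)/(-1))))*140 = (6 - 4*(3 + (3 - (-3)*(-7))))*140 = (6 - 4*(3 + (3 - 3*7)))*140 = (6 - 4*(3 + (3 - 21)))*140 = (6 - 4*(3 - 18))*140 = (6 - 4*(-15))*140 = (6 + 60)*140 = 66*140 = 9240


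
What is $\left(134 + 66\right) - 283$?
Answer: $-83$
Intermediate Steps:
$\left(134 + 66\right) - 283 = 200 - 283 = -83$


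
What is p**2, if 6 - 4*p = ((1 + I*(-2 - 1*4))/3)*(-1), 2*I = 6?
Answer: 1/144 ≈ 0.0069444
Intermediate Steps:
I = 3 (I = (1/2)*6 = 3)
p = 1/12 (p = 3/2 - (1 + 3*(-2 - 1*4))/3*(-1)/4 = 3/2 - (1 + 3*(-2 - 4))*(1/3)*(-1)/4 = 3/2 - (1 + 3*(-6))*(1/3)*(-1)/4 = 3/2 - (1 - 18)*(1/3)*(-1)/4 = 3/2 - (-17*1/3)*(-1)/4 = 3/2 - (-17)*(-1)/12 = 3/2 - 1/4*17/3 = 3/2 - 17/12 = 1/12 ≈ 0.083333)
p**2 = (1/12)**2 = 1/144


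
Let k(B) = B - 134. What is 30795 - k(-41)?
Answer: 30970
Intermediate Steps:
k(B) = -134 + B
30795 - k(-41) = 30795 - (-134 - 41) = 30795 - 1*(-175) = 30795 + 175 = 30970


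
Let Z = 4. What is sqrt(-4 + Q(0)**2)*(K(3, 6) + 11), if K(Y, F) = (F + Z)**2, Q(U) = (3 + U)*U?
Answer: 222*I ≈ 222.0*I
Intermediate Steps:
Q(U) = U*(3 + U)
K(Y, F) = (4 + F)**2 (K(Y, F) = (F + 4)**2 = (4 + F)**2)
sqrt(-4 + Q(0)**2)*(K(3, 6) + 11) = sqrt(-4 + (0*(3 + 0))**2)*((4 + 6)**2 + 11) = sqrt(-4 + (0*3)**2)*(10**2 + 11) = sqrt(-4 + 0**2)*(100 + 11) = sqrt(-4 + 0)*111 = sqrt(-4)*111 = (2*I)*111 = 222*I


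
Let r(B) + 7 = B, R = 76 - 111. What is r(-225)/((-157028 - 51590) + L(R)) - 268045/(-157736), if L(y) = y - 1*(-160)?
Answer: 55922100937/32886851848 ≈ 1.7004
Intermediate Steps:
R = -35
r(B) = -7 + B
L(y) = 160 + y (L(y) = y + 160 = 160 + y)
r(-225)/((-157028 - 51590) + L(R)) - 268045/(-157736) = (-7 - 225)/((-157028 - 51590) + (160 - 35)) - 268045/(-157736) = -232/(-208618 + 125) - 268045*(-1/157736) = -232/(-208493) + 268045/157736 = -232*(-1/208493) + 268045/157736 = 232/208493 + 268045/157736 = 55922100937/32886851848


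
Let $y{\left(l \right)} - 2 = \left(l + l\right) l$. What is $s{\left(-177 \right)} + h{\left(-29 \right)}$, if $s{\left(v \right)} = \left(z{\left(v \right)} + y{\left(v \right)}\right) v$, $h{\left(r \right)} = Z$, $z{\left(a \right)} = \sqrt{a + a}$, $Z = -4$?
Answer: $-11090824 - 177 i \sqrt{354} \approx -1.1091 \cdot 10^{7} - 3330.2 i$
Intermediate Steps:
$z{\left(a \right)} = \sqrt{2} \sqrt{a}$ ($z{\left(a \right)} = \sqrt{2 a} = \sqrt{2} \sqrt{a}$)
$h{\left(r \right)} = -4$
$y{\left(l \right)} = 2 + 2 l^{2}$ ($y{\left(l \right)} = 2 + \left(l + l\right) l = 2 + 2 l l = 2 + 2 l^{2}$)
$s{\left(v \right)} = v \left(2 + 2 v^{2} + \sqrt{2} \sqrt{v}\right)$ ($s{\left(v \right)} = \left(\sqrt{2} \sqrt{v} + \left(2 + 2 v^{2}\right)\right) v = \left(2 + 2 v^{2} + \sqrt{2} \sqrt{v}\right) v = v \left(2 + 2 v^{2} + \sqrt{2} \sqrt{v}\right)$)
$s{\left(-177 \right)} + h{\left(-29 \right)} = - 177 \left(2 + 2 \left(-177\right)^{2} + \sqrt{2} \sqrt{-177}\right) - 4 = - 177 \left(2 + 2 \cdot 31329 + \sqrt{2} i \sqrt{177}\right) - 4 = - 177 \left(2 + 62658 + i \sqrt{354}\right) - 4 = - 177 \left(62660 + i \sqrt{354}\right) - 4 = \left(-11090820 - 177 i \sqrt{354}\right) - 4 = -11090824 - 177 i \sqrt{354}$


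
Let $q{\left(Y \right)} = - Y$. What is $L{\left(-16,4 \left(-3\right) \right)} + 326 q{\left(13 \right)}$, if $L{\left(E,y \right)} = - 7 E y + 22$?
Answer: $-5560$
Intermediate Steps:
$L{\left(E,y \right)} = 22 - 7 E y$ ($L{\left(E,y \right)} = - 7 E y + 22 = 22 - 7 E y$)
$L{\left(-16,4 \left(-3\right) \right)} + 326 q{\left(13 \right)} = \left(22 - - 112 \cdot 4 \left(-3\right)\right) + 326 \left(\left(-1\right) 13\right) = \left(22 - \left(-112\right) \left(-12\right)\right) + 326 \left(-13\right) = \left(22 - 1344\right) - 4238 = -1322 - 4238 = -5560$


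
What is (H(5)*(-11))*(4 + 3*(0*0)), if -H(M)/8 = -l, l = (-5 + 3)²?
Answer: -1408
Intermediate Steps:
l = 4 (l = (-2)² = 4)
H(M) = 32 (H(M) = -(-8)*4 = -8*(-4) = 32)
(H(5)*(-11))*(4 + 3*(0*0)) = (32*(-11))*(4 + 3*(0*0)) = -352*(4 + 3*0) = -352*(4 + 0) = -352*4 = -1408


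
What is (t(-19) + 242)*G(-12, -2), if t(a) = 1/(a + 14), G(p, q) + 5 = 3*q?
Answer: -13299/5 ≈ -2659.8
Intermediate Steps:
G(p, q) = -5 + 3*q
t(a) = 1/(14 + a)
(t(-19) + 242)*G(-12, -2) = (1/(14 - 19) + 242)*(-5 + 3*(-2)) = (1/(-5) + 242)*(-5 - 6) = (-1/5 + 242)*(-11) = (1209/5)*(-11) = -13299/5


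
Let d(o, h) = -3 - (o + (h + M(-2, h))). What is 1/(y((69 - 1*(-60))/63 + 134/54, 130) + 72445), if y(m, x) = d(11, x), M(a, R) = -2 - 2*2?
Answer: 1/72307 ≈ 1.3830e-5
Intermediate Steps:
M(a, R) = -6 (M(a, R) = -2 - 4 = -6)
d(o, h) = 3 - h - o (d(o, h) = -3 - (o + (h - 6)) = -3 - (o + (-6 + h)) = -3 - (-6 + h + o) = -3 + (6 - h - o) = 3 - h - o)
y(m, x) = -8 - x (y(m, x) = 3 - x - 1*11 = 3 - x - 11 = -8 - x)
1/(y((69 - 1*(-60))/63 + 134/54, 130) + 72445) = 1/((-8 - 1*130) + 72445) = 1/((-8 - 130) + 72445) = 1/(-138 + 72445) = 1/72307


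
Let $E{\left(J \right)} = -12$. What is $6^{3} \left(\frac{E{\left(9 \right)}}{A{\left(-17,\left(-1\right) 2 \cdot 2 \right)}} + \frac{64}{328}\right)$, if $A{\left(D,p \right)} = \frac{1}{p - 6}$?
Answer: $\frac{1064448}{41} \approx 25962.0$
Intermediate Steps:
$A{\left(D,p \right)} = \frac{1}{-6 + p}$
$6^{3} \left(\frac{E{\left(9 \right)}}{A{\left(-17,\left(-1\right) 2 \cdot 2 \right)}} + \frac{64}{328}\right) = 6^{3} \left(- \frac{12}{\frac{1}{-6 + \left(-1\right) 2 \cdot 2}} + \frac{64}{328}\right) = 216 \left(- \frac{12}{\frac{1}{-6 - 4}} + 64 \cdot \frac{1}{328}\right) = 216 \left(- \frac{12}{\frac{1}{-6 - 4}} + \frac{8}{41}\right) = 216 \left(- \frac{12}{\frac{1}{-10}} + \frac{8}{41}\right) = 216 \left(- \frac{12}{- \frac{1}{10}} + \frac{8}{41}\right) = 216 \left(\left(-12\right) \left(-10\right) + \frac{8}{41}\right) = 216 \left(120 + \frac{8}{41}\right) = 216 \cdot \frac{4928}{41} = \frac{1064448}{41}$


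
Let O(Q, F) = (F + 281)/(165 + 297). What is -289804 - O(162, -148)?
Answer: -19127083/66 ≈ -2.8980e+5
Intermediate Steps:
O(Q, F) = 281/462 + F/462 (O(Q, F) = (281 + F)/462 = (281 + F)*(1/462) = 281/462 + F/462)
-289804 - O(162, -148) = -289804 - (281/462 + (1/462)*(-148)) = -289804 - (281/462 - 74/231) = -289804 - 1*19/66 = -289804 - 19/66 = -19127083/66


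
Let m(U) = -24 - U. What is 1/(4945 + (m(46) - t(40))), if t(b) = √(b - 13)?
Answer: 1625/7921866 + √3/7921866 ≈ 0.00020535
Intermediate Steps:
t(b) = √(-13 + b)
1/(4945 + (m(46) - t(40))) = 1/(4945 + ((-24 - 1*46) - √(-13 + 40))) = 1/(4945 + ((-24 - 46) - √27)) = 1/(4945 + (-70 - 3*√3)) = 1/(4875 - 3*√3)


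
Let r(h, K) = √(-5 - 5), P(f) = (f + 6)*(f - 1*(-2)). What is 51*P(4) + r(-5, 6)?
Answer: 3060 + I*√10 ≈ 3060.0 + 3.1623*I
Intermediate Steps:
P(f) = (2 + f)*(6 + f) (P(f) = (6 + f)*(f + 2) = (6 + f)*(2 + f) = (2 + f)*(6 + f))
r(h, K) = I*√10 (r(h, K) = √(-10) = I*√10)
51*P(4) + r(-5, 6) = 51*(12 + 4² + 8*4) + I*√10 = 51*(12 + 16 + 32) + I*√10 = 51*60 + I*√10 = 3060 + I*√10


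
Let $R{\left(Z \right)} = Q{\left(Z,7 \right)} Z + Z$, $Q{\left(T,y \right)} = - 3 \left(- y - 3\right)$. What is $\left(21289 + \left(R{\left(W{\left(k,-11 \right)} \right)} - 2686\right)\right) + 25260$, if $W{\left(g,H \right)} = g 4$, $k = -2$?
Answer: $43615$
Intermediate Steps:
$W{\left(g,H \right)} = 4 g$
$Q{\left(T,y \right)} = 9 + 3 y$ ($Q{\left(T,y \right)} = - 3 \left(-3 - y\right) = 9 + 3 y$)
$R{\left(Z \right)} = 31 Z$ ($R{\left(Z \right)} = \left(9 + 3 \cdot 7\right) Z + Z = \left(9 + 21\right) Z + Z = 30 Z + Z = 31 Z$)
$\left(21289 + \left(R{\left(W{\left(k,-11 \right)} \right)} - 2686\right)\right) + 25260 = \left(21289 + \left(31 \cdot 4 \left(-2\right) - 2686\right)\right) + 25260 = \left(21289 + \left(31 \left(-8\right) - 2686\right)\right) + 25260 = \left(21289 - 2934\right) + 25260 = 18355 + 25260 = 43615$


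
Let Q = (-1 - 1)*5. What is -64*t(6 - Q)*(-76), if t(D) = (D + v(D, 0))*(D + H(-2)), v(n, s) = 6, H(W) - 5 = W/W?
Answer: 2354176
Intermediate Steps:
Q = -10 (Q = -2*5 = -10)
H(W) = 6 (H(W) = 5 + W/W = 5 + 1 = 6)
t(D) = (6 + D)**2 (t(D) = (D + 6)*(D + 6) = (6 + D)*(6 + D) = (6 + D)**2)
-64*t(6 - Q)*(-76) = -64*(36 + (6 - 1*(-10))**2 + 12*(6 - 1*(-10)))*(-76) = -64*(36 + (6 + 10)**2 + 12*(6 + 10))*(-76) = -64*(36 + 16**2 + 12*16)*(-76) = -64*(36 + 256 + 192)*(-76) = -64*484*(-76) = -30976*(-76) = 2354176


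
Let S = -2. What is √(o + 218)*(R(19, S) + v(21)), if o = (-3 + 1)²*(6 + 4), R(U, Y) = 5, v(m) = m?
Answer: 26*√258 ≈ 417.62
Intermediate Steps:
o = 40 (o = (-2)²*10 = 4*10 = 40)
√(o + 218)*(R(19, S) + v(21)) = √(40 + 218)*(5 + 21) = √258*26 = 26*√258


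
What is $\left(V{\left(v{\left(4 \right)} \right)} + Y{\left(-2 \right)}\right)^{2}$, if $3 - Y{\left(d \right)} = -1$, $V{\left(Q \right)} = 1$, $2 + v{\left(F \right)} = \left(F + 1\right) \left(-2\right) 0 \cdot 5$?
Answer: $25$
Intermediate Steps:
$v{\left(F \right)} = -2$ ($v{\left(F \right)} = -2 + \left(F + 1\right) \left(-2\right) 0 \cdot 5 = -2 + \left(1 + F\right) 0 \cdot 5 = -2 + \left(1 + F\right) 0 = -2 + 0 = -2$)
$Y{\left(d \right)} = 4$ ($Y{\left(d \right)} = 3 - -1 = 3 + 1 = 4$)
$\left(V{\left(v{\left(4 \right)} \right)} + Y{\left(-2 \right)}\right)^{2} = \left(1 + 4\right)^{2} = 5^{2} = 25$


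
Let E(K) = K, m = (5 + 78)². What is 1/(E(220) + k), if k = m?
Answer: 1/7109 ≈ 0.00014067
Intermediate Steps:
m = 6889 (m = 83² = 6889)
k = 6889
1/(E(220) + k) = 1/(220 + 6889) = 1/7109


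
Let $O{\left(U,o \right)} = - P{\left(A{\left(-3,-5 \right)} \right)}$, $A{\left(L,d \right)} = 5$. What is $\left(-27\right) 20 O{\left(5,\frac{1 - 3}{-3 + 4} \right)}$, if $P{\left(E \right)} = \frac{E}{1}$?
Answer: $2700$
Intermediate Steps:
$P{\left(E \right)} = E$ ($P{\left(E \right)} = E 1 = E$)
$O{\left(U,o \right)} = -5$ ($O{\left(U,o \right)} = \left(-1\right) 5 = -5$)
$\left(-27\right) 20 O{\left(5,\frac{1 - 3}{-3 + 4} \right)} = \left(-27\right) 20 \left(-5\right) = \left(-540\right) \left(-5\right) = 2700$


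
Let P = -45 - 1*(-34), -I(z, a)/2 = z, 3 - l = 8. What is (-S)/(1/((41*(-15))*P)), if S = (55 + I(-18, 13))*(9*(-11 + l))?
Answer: 88648560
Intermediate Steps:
l = -5 (l = 3 - 1*8 = 3 - 8 = -5)
I(z, a) = -2*z
P = -11 (P = -45 + 34 = -11)
S = -13104 (S = (55 - 2*(-18))*(9*(-11 - 5)) = (55 + 36)*(9*(-16)) = 91*(-144) = -13104)
(-S)/(1/((41*(-15))*P)) = (-1*(-13104))/(1/((41*(-15))*(-11))) = 13104/(1/(-615*(-11))) = 13104/(1/6765) = 13104*6765 = 88648560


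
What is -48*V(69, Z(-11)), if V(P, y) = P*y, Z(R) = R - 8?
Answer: 62928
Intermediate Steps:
Z(R) = -8 + R
-48*V(69, Z(-11)) = -3312*(-8 - 11) = -3312*(-19) = -48*(-1311) = 62928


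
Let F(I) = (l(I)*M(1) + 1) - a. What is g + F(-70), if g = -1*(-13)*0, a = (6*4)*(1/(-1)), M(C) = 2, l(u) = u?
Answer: -115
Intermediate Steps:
a = -24 (a = 24*(1*(-1)) = 24*(-1) = -24)
g = 0 (g = 13*0 = 0)
F(I) = 25 + 2*I (F(I) = (I*2 + 1) - 1*(-24) = (2*I + 1) + 24 = (1 + 2*I) + 24 = 25 + 2*I)
g + F(-70) = 0 + (25 + 2*(-70)) = 0 + (25 - 140) = 0 - 115 = -115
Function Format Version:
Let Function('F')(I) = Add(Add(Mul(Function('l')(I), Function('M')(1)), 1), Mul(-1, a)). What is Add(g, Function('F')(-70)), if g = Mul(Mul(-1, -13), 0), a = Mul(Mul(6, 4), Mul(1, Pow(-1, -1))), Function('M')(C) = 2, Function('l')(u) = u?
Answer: -115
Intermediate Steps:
a = -24 (a = Mul(24, Mul(1, -1)) = Mul(24, -1) = -24)
g = 0 (g = Mul(13, 0) = 0)
Function('F')(I) = Add(25, Mul(2, I)) (Function('F')(I) = Add(Add(Mul(I, 2), 1), Mul(-1, -24)) = Add(Add(Mul(2, I), 1), 24) = Add(Add(1, Mul(2, I)), 24) = Add(25, Mul(2, I)))
Add(g, Function('F')(-70)) = Add(0, Add(25, Mul(2, -70))) = Add(0, Add(25, -140)) = Add(0, -115) = -115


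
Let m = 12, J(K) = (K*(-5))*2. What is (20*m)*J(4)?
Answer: -9600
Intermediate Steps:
J(K) = -10*K (J(K) = -5*K*2 = -10*K)
(20*m)*J(4) = (20*12)*(-10*4) = 240*(-40) = -9600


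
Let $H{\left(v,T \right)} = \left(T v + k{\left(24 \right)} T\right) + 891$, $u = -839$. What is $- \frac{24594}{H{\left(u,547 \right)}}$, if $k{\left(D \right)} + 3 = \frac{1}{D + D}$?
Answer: $\frac{1180512}{22064237} \approx 0.053503$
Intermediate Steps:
$k{\left(D \right)} = -3 + \frac{1}{2 D}$ ($k{\left(D \right)} = -3 + \frac{1}{D + D} = -3 + \frac{1}{2 D}$)
$H{\left(v,T \right)} = 891 - \frac{143 T}{48} + T v$ ($H{\left(v,T \right)} = \left(T v + \left(-3 + \frac{1}{2 \cdot 24}\right) T\right) + 891 = \left(T v + \left(-3 + \frac{1}{2} \cdot \frac{1}{24}\right) T\right) + 891 = \left(T v + \left(-3 + \frac{1}{48}\right) T\right) + 891 = \left(T v - \frac{143 T}{48}\right) + 891 = \left(- \frac{143 T}{48} + T v\right) + 891 = 891 - \frac{143 T}{48} + T v$)
$- \frac{24594}{H{\left(u,547 \right)}} = - \frac{24594}{891 - \frac{78221}{48} + 547 \left(-839\right)} = - \frac{24594}{891 - \frac{78221}{48} - 458933} = - \frac{24594}{- \frac{22064237}{48}} = \left(-24594\right) \left(- \frac{48}{22064237}\right) = \frac{1180512}{22064237}$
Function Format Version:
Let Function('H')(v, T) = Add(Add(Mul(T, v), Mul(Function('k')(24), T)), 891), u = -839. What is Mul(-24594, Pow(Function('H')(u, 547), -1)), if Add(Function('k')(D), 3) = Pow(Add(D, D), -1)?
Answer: Rational(1180512, 22064237) ≈ 0.053503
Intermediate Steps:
Function('k')(D) = Add(-3, Mul(Rational(1, 2), Pow(D, -1))) (Function('k')(D) = Add(-3, Pow(Add(D, D), -1)) = Add(-3, Pow(Mul(2, D), -1)) = Add(-3, Mul(Rational(1, 2), Pow(D, -1))))
Function('H')(v, T) = Add(891, Mul(Rational(-143, 48), T), Mul(T, v)) (Function('H')(v, T) = Add(Add(Mul(T, v), Mul(Add(-3, Mul(Rational(1, 2), Pow(24, -1))), T)), 891) = Add(Add(Mul(T, v), Mul(Add(-3, Mul(Rational(1, 2), Rational(1, 24))), T)), 891) = Add(Add(Mul(T, v), Mul(Add(-3, Rational(1, 48)), T)), 891) = Add(Add(Mul(T, v), Mul(Rational(-143, 48), T)), 891) = Add(Add(Mul(Rational(-143, 48), T), Mul(T, v)), 891) = Add(891, Mul(Rational(-143, 48), T), Mul(T, v)))
Mul(-24594, Pow(Function('H')(u, 547), -1)) = Mul(-24594, Pow(Add(891, Mul(Rational(-143, 48), 547), Mul(547, -839)), -1)) = Mul(-24594, Pow(Add(891, Rational(-78221, 48), -458933), -1)) = Mul(-24594, Pow(Rational(-22064237, 48), -1)) = Mul(-24594, Rational(-48, 22064237)) = Rational(1180512, 22064237)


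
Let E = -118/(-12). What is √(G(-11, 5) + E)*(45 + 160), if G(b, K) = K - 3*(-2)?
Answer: 1025*√30/6 ≈ 935.69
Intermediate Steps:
E = 59/6 (E = -118*(-1/12) = 59/6 ≈ 9.8333)
G(b, K) = 6 + K (G(b, K) = K + 6 = 6 + K)
√(G(-11, 5) + E)*(45 + 160) = √((6 + 5) + 59/6)*(45 + 160) = √(11 + 59/6)*205 = √(125/6)*205 = (5*√30/6)*205 = 1025*√30/6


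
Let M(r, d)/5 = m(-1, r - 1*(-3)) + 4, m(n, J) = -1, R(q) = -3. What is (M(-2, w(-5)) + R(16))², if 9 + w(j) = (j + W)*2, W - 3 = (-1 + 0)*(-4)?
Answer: 144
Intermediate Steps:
W = 7 (W = 3 + (-1 + 0)*(-4) = 3 - 1*(-4) = 3 + 4 = 7)
w(j) = 5 + 2*j (w(j) = -9 + (j + 7)*2 = -9 + (7 + j)*2 = -9 + (14 + 2*j) = 5 + 2*j)
M(r, d) = 15 (M(r, d) = 5*(-1 + 4) = 5*3 = 15)
(M(-2, w(-5)) + R(16))² = (15 - 3)² = 12² = 144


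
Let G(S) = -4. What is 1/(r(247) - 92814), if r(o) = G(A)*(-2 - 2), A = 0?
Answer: -1/92798 ≈ -1.0776e-5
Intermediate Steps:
r(o) = 16 (r(o) = -4*(-2 - 2) = -4*(-4) = 16)
1/(r(247) - 92814) = 1/(16 - 92814) = 1/(-92798) = -1/92798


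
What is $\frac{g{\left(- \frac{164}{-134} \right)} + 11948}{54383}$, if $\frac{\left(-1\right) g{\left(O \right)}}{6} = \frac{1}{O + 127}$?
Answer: $\frac{102644866}{467204353} \approx 0.2197$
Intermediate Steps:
$g{\left(O \right)} = - \frac{6}{127 + O}$ ($g{\left(O \right)} = - \frac{6}{O + 127} = - \frac{6}{127 + O}$)
$\frac{g{\left(- \frac{164}{-134} \right)} + 11948}{54383} = \frac{- \frac{6}{127 - \frac{164}{-134}} + 11948}{54383} = \left(- \frac{6}{127 - - \frac{82}{67}} + 11948\right) \frac{1}{54383} = \left(- \frac{6}{127 + \frac{82}{67}} + 11948\right) \frac{1}{54383} = \left(- \frac{6}{\frac{8591}{67}} + 11948\right) \frac{1}{54383} = \left(\left(-6\right) \frac{67}{8591} + 11948\right) \frac{1}{54383} = \left(- \frac{402}{8591} + 11948\right) \frac{1}{54383} = \frac{102644866}{8591} \cdot \frac{1}{54383} = \frac{102644866}{467204353}$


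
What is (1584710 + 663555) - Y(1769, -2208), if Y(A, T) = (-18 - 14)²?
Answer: 2247241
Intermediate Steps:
Y(A, T) = 1024 (Y(A, T) = (-32)² = 1024)
(1584710 + 663555) - Y(1769, -2208) = (1584710 + 663555) - 1*1024 = 2248265 - 1024 = 2247241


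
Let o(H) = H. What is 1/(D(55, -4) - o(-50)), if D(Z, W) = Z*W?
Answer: -1/170 ≈ -0.0058824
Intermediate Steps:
D(Z, W) = W*Z
1/(D(55, -4) - o(-50)) = 1/(-4*55 - 1*(-50)) = 1/(-220 + 50) = 1/(-170) = -1/170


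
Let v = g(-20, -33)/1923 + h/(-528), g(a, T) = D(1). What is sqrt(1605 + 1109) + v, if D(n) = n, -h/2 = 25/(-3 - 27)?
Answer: -2677/1015344 + sqrt(2714) ≈ 52.093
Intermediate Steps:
h = 5/3 (h = -2*25/(-3 - 27) = -2*25/(-30) = -(-1)*25/15 = -2*(-5/6) = 5/3 ≈ 1.6667)
g(a, T) = 1
v = -2677/1015344 (v = 1/1923 + (5/3)/(-528) = 1*(1/1923) + (5/3)*(-1/528) = 1/1923 - 5/1584 = -2677/1015344 ≈ -0.0026365)
sqrt(1605 + 1109) + v = sqrt(1605 + 1109) - 2677/1015344 = sqrt(2714) - 2677/1015344 = -2677/1015344 + sqrt(2714)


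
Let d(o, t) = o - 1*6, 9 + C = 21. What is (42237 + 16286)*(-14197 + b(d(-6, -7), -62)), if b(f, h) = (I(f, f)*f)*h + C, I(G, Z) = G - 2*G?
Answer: -307655411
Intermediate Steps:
C = 12 (C = -9 + 21 = 12)
I(G, Z) = -G
d(o, t) = -6 + o (d(o, t) = o - 6 = -6 + o)
b(f, h) = 12 - h*f² (b(f, h) = ((-f)*f)*h + 12 = (-f²)*h + 12 = -h*f² + 12 = 12 - h*f²)
(42237 + 16286)*(-14197 + b(d(-6, -7), -62)) = (42237 + 16286)*(-14197 + (12 - 1*(-62)*(-6 - 6)²)) = 58523*(-14197 + (12 - 1*(-62)*(-12)²)) = 58523*(-14197 + (12 - 1*(-62)*144)) = 58523*(-14197 + (12 + 8928)) = 58523*(-14197 + 8940) = 58523*(-5257) = -307655411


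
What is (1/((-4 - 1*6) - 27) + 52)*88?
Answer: 169224/37 ≈ 4573.6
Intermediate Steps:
(1/((-4 - 1*6) - 27) + 52)*88 = (1/((-4 - 6) - 27) + 52)*88 = (1/(-10 - 27) + 52)*88 = (1/(-37) + 52)*88 = (-1/37 + 52)*88 = (1923/37)*88 = 169224/37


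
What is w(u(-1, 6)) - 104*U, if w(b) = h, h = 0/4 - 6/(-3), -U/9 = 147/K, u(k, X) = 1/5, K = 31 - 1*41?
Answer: -68786/5 ≈ -13757.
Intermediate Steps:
K = -10 (K = 31 - 41 = -10)
u(k, X) = 1/5
U = 1323/10 (U = -1323/(-10) = -1323*(-1)/10 = -9*(-147/10) = 1323/10 ≈ 132.30)
h = 2 (h = 0*(1/4) - 6*(-1/3) = 0 + 2 = 2)
w(b) = 2
w(u(-1, 6)) - 104*U = 2 - 104*1323/10 = 2 - 68796/5 = -68786/5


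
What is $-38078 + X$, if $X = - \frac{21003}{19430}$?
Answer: $- \frac{739876543}{19430} \approx -38079.0$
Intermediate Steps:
$X = - \frac{21003}{19430}$ ($X = \left(-21003\right) \frac{1}{19430} = - \frac{21003}{19430} \approx -1.081$)
$-38078 + X = -38078 - \frac{21003}{19430} = - \frac{739876543}{19430}$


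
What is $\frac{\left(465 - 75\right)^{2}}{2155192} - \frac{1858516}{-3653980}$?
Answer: $\frac{117267307}{202463710} \approx 0.5792$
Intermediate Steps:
$\frac{\left(465 - 75\right)^{2}}{2155192} - \frac{1858516}{-3653980} = 390^{2} \cdot \frac{1}{2155192} - - \frac{42239}{83045} = 152100 \cdot \frac{1}{2155192} + \frac{42239}{83045} = \frac{2925}{41446} + \frac{42239}{83045} = \frac{117267307}{202463710}$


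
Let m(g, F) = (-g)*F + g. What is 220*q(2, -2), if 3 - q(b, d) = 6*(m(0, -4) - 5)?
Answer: 7260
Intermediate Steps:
m(g, F) = g - F*g (m(g, F) = -F*g + g = g - F*g)
q(b, d) = 33 (q(b, d) = 3 - 6*(0*(1 - 1*(-4)) - 5) = 3 - 6*(0*(1 + 4) - 5) = 3 - 6*(0*5 - 5) = 3 - 6*(0 - 5) = 3 - 6*(-5) = 3 - 1*(-30) = 3 + 30 = 33)
220*q(2, -2) = 220*33 = 7260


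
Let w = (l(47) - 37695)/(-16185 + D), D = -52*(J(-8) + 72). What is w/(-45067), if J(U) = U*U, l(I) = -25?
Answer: -37720/1048123219 ≈ -3.5988e-5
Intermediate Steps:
J(U) = U**2
D = -7072 (D = -52*((-8)**2 + 72) = -52*(64 + 72) = -52*136 = -7072)
w = 37720/23257 (w = (-25 - 37695)/(-16185 - 7072) = -37720/(-23257) = -37720*(-1/23257) = 37720/23257 ≈ 1.6219)
w/(-45067) = (37720/23257)/(-45067) = (37720/23257)*(-1/45067) = -37720/1048123219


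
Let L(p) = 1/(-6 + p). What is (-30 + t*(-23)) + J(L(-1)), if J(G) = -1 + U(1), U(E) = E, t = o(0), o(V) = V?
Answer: -30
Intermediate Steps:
t = 0
J(G) = 0 (J(G) = -1 + 1 = 0)
(-30 + t*(-23)) + J(L(-1)) = (-30 + 0*(-23)) + 0 = (-30 + 0) + 0 = -30 + 0 = -30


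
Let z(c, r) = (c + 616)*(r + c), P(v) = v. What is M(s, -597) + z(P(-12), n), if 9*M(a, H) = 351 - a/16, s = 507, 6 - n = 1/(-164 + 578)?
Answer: -11890013/3312 ≈ -3590.0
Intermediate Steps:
n = 2483/414 (n = 6 - 1/(-164 + 578) = 6 - 1/414 = 2483/414 ≈ 5.9976)
z(c, r) = (616 + c)*(c + r)
M(a, H) = 39 - a/144 (M(a, H) = (351 - a/16)/9 = 39 - a/144)
M(s, -597) + z(P(-12), n) = (39 - 1/144*507) + ((-12)² + 616*(-12) + 616*(2483/414) - 12*2483/414) = (39 - 169/48) + (144 - 7392 + 764764/207 - 4966/69) = 1703/48 - 750470/207 = -11890013/3312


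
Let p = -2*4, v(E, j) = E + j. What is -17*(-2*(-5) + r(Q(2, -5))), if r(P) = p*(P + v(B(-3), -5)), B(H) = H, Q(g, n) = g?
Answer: -986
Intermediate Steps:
p = -8
r(P) = 64 - 8*P (r(P) = -8*(P + (-3 - 5)) = -8*(P - 8) = -8*(-8 + P) = 64 - 8*P)
-17*(-2*(-5) + r(Q(2, -5))) = -17*(-2*(-5) + (64 - 8*2)) = -17*(10 + (64 - 16)) = -17*(10 + 48) = -17*58 = -986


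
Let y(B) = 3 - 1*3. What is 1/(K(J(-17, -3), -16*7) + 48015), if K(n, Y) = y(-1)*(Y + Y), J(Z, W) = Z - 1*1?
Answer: 1/48015 ≈ 2.0827e-5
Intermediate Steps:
J(Z, W) = -1 + Z (J(Z, W) = Z - 1 = -1 + Z)
y(B) = 0 (y(B) = 3 - 3 = 0)
K(n, Y) = 0 (K(n, Y) = 0*(Y + Y) = 0*(2*Y) = 0)
1/(K(J(-17, -3), -16*7) + 48015) = 1/(0 + 48015) = 1/48015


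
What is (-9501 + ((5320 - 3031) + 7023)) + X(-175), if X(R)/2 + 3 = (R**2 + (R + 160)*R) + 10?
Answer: 66325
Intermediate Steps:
X(R) = 14 + 2*R**2 + 2*R*(160 + R) (X(R) = -6 + 2*((R**2 + (R + 160)*R) + 10) = -6 + 2*((R**2 + (160 + R)*R) + 10) = -6 + 2*((R**2 + R*(160 + R)) + 10) = -6 + 2*(10 + R**2 + R*(160 + R)) = -6 + (20 + 2*R**2 + 2*R*(160 + R)) = 14 + 2*R**2 + 2*R*(160 + R))
(-9501 + ((5320 - 3031) + 7023)) + X(-175) = (-9501 + ((5320 - 3031) + 7023)) + (14 + 4*(-175)**2 + 320*(-175)) = (-9501 + (2289 + 7023)) + (14 + 4*30625 - 56000) = (-9501 + 9312) + (14 + 122500 - 56000) = -189 + 66514 = 66325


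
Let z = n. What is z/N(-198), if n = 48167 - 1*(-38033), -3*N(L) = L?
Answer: 43100/33 ≈ 1306.1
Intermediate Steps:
N(L) = -L/3
n = 86200 (n = 48167 + 38033 = 86200)
z = 86200
z/N(-198) = 86200/((-⅓*(-198))) = 86200/66 = 86200*(1/66) = 43100/33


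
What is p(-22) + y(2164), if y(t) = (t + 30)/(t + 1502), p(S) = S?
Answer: -39229/1833 ≈ -21.402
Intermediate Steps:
y(t) = (30 + t)/(1502 + t)
p(-22) + y(2164) = -22 + (30 + 2164)/(1502 + 2164) = -22 + 2194/3666 = -22 + (1/3666)*2194 = -22 + 1097/1833 = -39229/1833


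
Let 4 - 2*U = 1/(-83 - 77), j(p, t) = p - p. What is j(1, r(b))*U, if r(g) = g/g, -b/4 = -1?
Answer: 0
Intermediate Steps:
b = 4 (b = -4*(-1) = 4)
r(g) = 1
j(p, t) = 0
U = 641/320 (U = 2 - 1/(2*(-83 - 77)) = 2 - ½/(-160) = 2 - ½*(-1/160) = 2 + 1/320 = 641/320 ≈ 2.0031)
j(1, r(b))*U = 0*(641/320) = 0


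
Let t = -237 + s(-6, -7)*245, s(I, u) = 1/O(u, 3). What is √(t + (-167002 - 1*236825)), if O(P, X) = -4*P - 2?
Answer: I*√273140894/26 ≈ 635.65*I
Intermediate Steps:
O(P, X) = -2 - 4*P
s(I, u) = 1/(-2 - 4*u)
t = -5917/26 (t = -237 - 1/(2 + 4*(-7))*245 = -237 - 1/(2 - 28)*245 = -237 - 1/(-26)*245 = -237 - 1*(-1/26)*245 = -237 + (1/26)*245 = -237 + 245/26 = -5917/26 ≈ -227.58)
√(t + (-167002 - 1*236825)) = √(-5917/26 + (-167002 - 1*236825)) = √(-5917/26 + (-167002 - 236825)) = √(-5917/26 - 403827) = √(-10505419/26) = I*√273140894/26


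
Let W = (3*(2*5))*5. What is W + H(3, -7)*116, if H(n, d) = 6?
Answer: 846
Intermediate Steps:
W = 150 (W = (3*10)*5 = 30*5 = 150)
W + H(3, -7)*116 = 150 + 6*116 = 150 + 696 = 846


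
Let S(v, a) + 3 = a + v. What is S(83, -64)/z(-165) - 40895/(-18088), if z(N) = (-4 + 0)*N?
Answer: 6820027/2984520 ≈ 2.2851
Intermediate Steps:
z(N) = -4*N
S(v, a) = -3 + a + v (S(v, a) = -3 + (a + v) = -3 + a + v)
S(83, -64)/z(-165) - 40895/(-18088) = (-3 - 64 + 83)/((-4*(-165))) - 40895/(-18088) = 16/660 - 40895*(-1/18088) = 16*(1/660) + 40895/18088 = 4/165 + 40895/18088 = 6820027/2984520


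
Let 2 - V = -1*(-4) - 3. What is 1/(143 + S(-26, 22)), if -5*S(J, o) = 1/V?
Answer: 5/714 ≈ 0.0070028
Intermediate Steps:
V = 1 (V = 2 - (-1*(-4) - 3) = 2 - (4 - 3) = 2 - 1*1 = 2 - 1 = 1)
S(J, o) = -⅕ (S(J, o) = -⅕/1 = -⅕*1 = -⅕)
1/(143 + S(-26, 22)) = 1/(143 - ⅕) = 1/(714/5) = 5/714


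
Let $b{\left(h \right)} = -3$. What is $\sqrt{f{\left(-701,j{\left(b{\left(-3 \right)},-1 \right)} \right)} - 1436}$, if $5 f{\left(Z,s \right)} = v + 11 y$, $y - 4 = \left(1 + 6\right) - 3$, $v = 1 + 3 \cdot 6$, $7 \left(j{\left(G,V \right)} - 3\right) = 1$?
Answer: $\frac{i \sqrt{35365}}{5} \approx 37.611 i$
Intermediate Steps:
$j{\left(G,V \right)} = \frac{22}{7}$ ($j{\left(G,V \right)} = 3 + \frac{1}{7} \cdot 1 = 3 + \frac{1}{7} = \frac{22}{7}$)
$v = 19$ ($v = 1 + 18 = 19$)
$y = 8$ ($y = 4 + \left(\left(1 + 6\right) - 3\right) = 4 + \left(7 - 3\right) = 4 + 4 = 8$)
$f{\left(Z,s \right)} = \frac{107}{5}$ ($f{\left(Z,s \right)} = \frac{19 + 11 \cdot 8}{5} = \frac{19 + 88}{5} = \frac{1}{5} \cdot 107 = \frac{107}{5}$)
$\sqrt{f{\left(-701,j{\left(b{\left(-3 \right)},-1 \right)} \right)} - 1436} = \sqrt{\frac{107}{5} - 1436} = \sqrt{- \frac{7073}{5}} = \frac{i \sqrt{35365}}{5}$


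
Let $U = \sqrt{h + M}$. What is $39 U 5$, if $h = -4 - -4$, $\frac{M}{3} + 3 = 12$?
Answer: $585 \sqrt{3} \approx 1013.3$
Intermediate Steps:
$M = 27$ ($M = -9 + 3 \cdot 12 = -9 + 36 = 27$)
$h = 0$ ($h = -4 + 4 = 0$)
$U = 3 \sqrt{3}$ ($U = \sqrt{0 + 27} = \sqrt{27} = 3 \sqrt{3} \approx 5.1962$)
$39 U 5 = 39 \cdot 3 \sqrt{3} \cdot 5 = 39 \cdot 15 \sqrt{3} = 585 \sqrt{3}$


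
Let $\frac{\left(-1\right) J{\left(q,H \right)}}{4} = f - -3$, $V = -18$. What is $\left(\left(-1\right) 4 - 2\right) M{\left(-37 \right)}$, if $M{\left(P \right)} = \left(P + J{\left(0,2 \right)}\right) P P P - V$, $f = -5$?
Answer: $-8813730$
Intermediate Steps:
$J{\left(q,H \right)} = 8$ ($J{\left(q,H \right)} = - 4 \left(-5 - -3\right) = - 4 \left(-5 + 3\right) = \left(-4\right) \left(-2\right) = 8$)
$M{\left(P \right)} = 18 + P^{3} \left(8 + P\right)$ ($M{\left(P \right)} = \left(P + 8\right) P P P - -18 = \left(8 + P\right) P^{2} P + 18 = \left(8 + P\right) P^{3} + 18 = P^{3} \left(8 + P\right) + 18 = 18 + P^{3} \left(8 + P\right)$)
$\left(\left(-1\right) 4 - 2\right) M{\left(-37 \right)} = \left(\left(-1\right) 4 - 2\right) \left(18 + \left(-37\right)^{4} + 8 \left(-37\right)^{3}\right) = \left(-4 - 2\right) \left(18 + 1874161 + 8 \left(-50653\right)\right) = - 6 \left(18 + 1874161 - 405224\right) = \left(-6\right) 1468955 = -8813730$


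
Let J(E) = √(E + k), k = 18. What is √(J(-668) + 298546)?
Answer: √(298546 + 5*I*√26) ≈ 546.39 + 0.023*I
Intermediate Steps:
J(E) = √(18 + E) (J(E) = √(E + 18) = √(18 + E))
√(J(-668) + 298546) = √(√(18 - 668) + 298546) = √(√(-650) + 298546) = √(5*I*√26 + 298546) = √(298546 + 5*I*√26)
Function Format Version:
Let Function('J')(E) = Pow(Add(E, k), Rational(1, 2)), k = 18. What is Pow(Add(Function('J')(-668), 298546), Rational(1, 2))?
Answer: Pow(Add(298546, Mul(5, I, Pow(26, Rational(1, 2)))), Rational(1, 2)) ≈ Add(546.39, Mul(0.023, I))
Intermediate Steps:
Function('J')(E) = Pow(Add(18, E), Rational(1, 2)) (Function('J')(E) = Pow(Add(E, 18), Rational(1, 2)) = Pow(Add(18, E), Rational(1, 2)))
Pow(Add(Function('J')(-668), 298546), Rational(1, 2)) = Pow(Add(Pow(Add(18, -668), Rational(1, 2)), 298546), Rational(1, 2)) = Pow(Add(Pow(-650, Rational(1, 2)), 298546), Rational(1, 2)) = Pow(Add(Mul(5, I, Pow(26, Rational(1, 2))), 298546), Rational(1, 2)) = Pow(Add(298546, Mul(5, I, Pow(26, Rational(1, 2)))), Rational(1, 2))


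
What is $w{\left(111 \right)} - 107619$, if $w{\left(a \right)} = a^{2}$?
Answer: $-95298$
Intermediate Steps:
$w{\left(111 \right)} - 107619 = 111^{2} - 107619 = 12321 - 107619 = -95298$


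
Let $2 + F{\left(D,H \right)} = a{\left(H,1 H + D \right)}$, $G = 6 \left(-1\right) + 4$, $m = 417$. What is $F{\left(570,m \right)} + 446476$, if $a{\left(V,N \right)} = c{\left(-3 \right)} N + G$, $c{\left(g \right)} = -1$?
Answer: $445485$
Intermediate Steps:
$G = -2$ ($G = -6 + 4 = -2$)
$a{\left(V,N \right)} = -2 - N$ ($a{\left(V,N \right)} = - N - 2 = -2 - N$)
$F{\left(D,H \right)} = -4 - D - H$ ($F{\left(D,H \right)} = -2 - \left(2 + D + H\right) = -4 - D - H$)
$F{\left(570,m \right)} + 446476 = \left(-4 - 570 - 417\right) + 446476 = -991 + 446476 = 445485$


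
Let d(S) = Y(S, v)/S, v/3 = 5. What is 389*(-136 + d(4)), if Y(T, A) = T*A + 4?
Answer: -46680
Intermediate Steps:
v = 15 (v = 3*5 = 15)
Y(T, A) = 4 + A*T (Y(T, A) = A*T + 4 = 4 + A*T)
d(S) = (4 + 15*S)/S
389*(-136 + d(4)) = 389*(-136 + (15 + 4/4)) = 389*(-136 + (15 + 4*(¼))) = 389*(-136 + (15 + 1)) = 389*(-136 + 16) = 389*(-120) = -46680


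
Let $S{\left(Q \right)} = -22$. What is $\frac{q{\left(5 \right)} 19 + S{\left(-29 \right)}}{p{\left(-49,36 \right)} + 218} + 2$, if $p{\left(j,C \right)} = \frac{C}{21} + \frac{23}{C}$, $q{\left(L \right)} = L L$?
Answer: $\frac{225214}{55529} \approx 4.0558$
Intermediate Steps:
$q{\left(L \right)} = L^{2}$
$p{\left(j,C \right)} = \frac{23}{C} + \frac{C}{21}$ ($p{\left(j,C \right)} = C \frac{1}{21} + \frac{23}{C} = \frac{C}{21} + \frac{23}{C} = \frac{23}{C} + \frac{C}{21}$)
$\frac{q{\left(5 \right)} 19 + S{\left(-29 \right)}}{p{\left(-49,36 \right)} + 218} + 2 = \frac{5^{2} \cdot 19 - 22}{\left(\frac{23}{36} + \frac{1}{21} \cdot 36\right) + 218} + 2 = \frac{25 \cdot 19 - 22}{\left(23 \cdot \frac{1}{36} + \frac{12}{7}\right) + 218} + 2 = \frac{475 - 22}{\left(\frac{23}{36} + \frac{12}{7}\right) + 218} + 2 = \frac{453}{\frac{593}{252} + 218} + 2 = \frac{453}{\frac{55529}{252}} + 2 = 453 \cdot \frac{252}{55529} + 2 = \frac{114156}{55529} + 2 = \frac{225214}{55529}$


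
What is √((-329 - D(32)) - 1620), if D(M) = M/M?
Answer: 5*I*√78 ≈ 44.159*I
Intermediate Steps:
D(M) = 1
√((-329 - D(32)) - 1620) = √((-329 - 1*1) - 1620) = √((-329 - 1) - 1620) = √(-330 - 1620) = √(-1950) = 5*I*√78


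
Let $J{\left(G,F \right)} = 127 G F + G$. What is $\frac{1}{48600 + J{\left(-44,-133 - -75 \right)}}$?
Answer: $\frac{1}{372660} \approx 2.6834 \cdot 10^{-6}$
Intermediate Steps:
$J{\left(G,F \right)} = G + 127 F G$ ($J{\left(G,F \right)} = 127 F G + G = G + 127 F G$)
$\frac{1}{48600 + J{\left(-44,-133 - -75 \right)}} = \frac{1}{48600 - 44 \left(1 + 127 \left(-133 - -75\right)\right)} = \frac{1}{48600 - 44 \left(1 + 127 \left(-133 + 75\right)\right)} = \frac{1}{48600 - 44 \left(1 + 127 \left(-58\right)\right)} = \frac{1}{48600 - 44 \left(1 - 7366\right)} = \frac{1}{48600 - -324060} = \frac{1}{48600 + 324060} = \frac{1}{372660}$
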